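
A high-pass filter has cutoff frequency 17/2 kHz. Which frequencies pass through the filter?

A high-pass filter passes all frequencies above the cutoff frequency 17/2 kHz and attenuates lower frequencies.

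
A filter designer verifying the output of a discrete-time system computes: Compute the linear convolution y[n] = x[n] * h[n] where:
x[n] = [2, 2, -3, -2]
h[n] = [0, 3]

y[n] = sum_k x[k]*h[n-k]. Output length = len(x) + len(h) - 1 = 4 + 2 - 1 = 5.
y[0] = 2*0 = 0
y[1] = 2*0 + 2*3 = 6
y[2] = -3*0 + 2*3 = 6
y[3] = -2*0 + -3*3 = -9
y[4] = -2*3 = -6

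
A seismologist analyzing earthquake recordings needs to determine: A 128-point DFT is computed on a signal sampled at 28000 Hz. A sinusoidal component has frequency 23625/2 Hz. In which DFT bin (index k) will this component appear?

DFT frequency resolution = f_s/N = 28000/128 = 875/4 Hz
Bin index k = f_signal / resolution = 23625/2 / 875/4 = 54
The signal frequency 23625/2 Hz falls in DFT bin k = 54.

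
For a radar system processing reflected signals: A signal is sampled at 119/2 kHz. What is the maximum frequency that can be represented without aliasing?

The maximum frequency that can be represented without aliasing
is the Nyquist frequency: f_max = f_s / 2 = 119/2 kHz / 2 = 119/4 kHz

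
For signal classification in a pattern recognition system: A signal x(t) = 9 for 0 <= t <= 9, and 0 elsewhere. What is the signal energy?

Energy = integral of |x(t)|^2 dt over the signal duration
= 9^2 * 9 = 81 * 9 = 729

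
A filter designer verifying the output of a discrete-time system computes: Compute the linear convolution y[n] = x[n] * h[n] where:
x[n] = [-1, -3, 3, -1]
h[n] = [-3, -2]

y[n] = sum_k x[k]*h[n-k]. Output length = len(x) + len(h) - 1 = 4 + 2 - 1 = 5.
y[0] = -1*-3 = 3
y[1] = -3*-3 + -1*-2 = 11
y[2] = 3*-3 + -3*-2 = -3
y[3] = -1*-3 + 3*-2 = -3
y[4] = -1*-2 = 2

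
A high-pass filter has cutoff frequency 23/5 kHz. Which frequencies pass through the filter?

A high-pass filter passes all frequencies above the cutoff frequency 23/5 kHz and attenuates lower frequencies.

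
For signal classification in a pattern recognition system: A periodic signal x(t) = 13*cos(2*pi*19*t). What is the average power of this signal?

Average power of A*cos(wt) is A^2/2.
P = 13^2 / 2 = 169/2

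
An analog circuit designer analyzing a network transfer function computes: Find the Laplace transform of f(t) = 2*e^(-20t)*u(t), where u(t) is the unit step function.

Standard Laplace transform pair:
e^(-at)*u(t) <-> 1/(s+a)
With a = 20: L{2*e^(-20t)*u(t)} = 2/(s+20), ROC: Re(s) > -20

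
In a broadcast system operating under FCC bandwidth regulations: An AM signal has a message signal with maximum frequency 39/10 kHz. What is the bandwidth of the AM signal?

In AM (double-sideband), the bandwidth is twice the message frequency.
BW = 2 * f_m = 2 * 39/10 kHz = 39/5 kHz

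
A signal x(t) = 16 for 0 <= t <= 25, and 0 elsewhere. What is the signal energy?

Energy = integral of |x(t)|^2 dt over the signal duration
= 16^2 * 25 = 256 * 25 = 6400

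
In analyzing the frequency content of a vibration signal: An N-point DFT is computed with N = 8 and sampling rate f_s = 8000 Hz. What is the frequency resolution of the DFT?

DFT frequency resolution = f_s / N
= 8000 / 8 = 1000 Hz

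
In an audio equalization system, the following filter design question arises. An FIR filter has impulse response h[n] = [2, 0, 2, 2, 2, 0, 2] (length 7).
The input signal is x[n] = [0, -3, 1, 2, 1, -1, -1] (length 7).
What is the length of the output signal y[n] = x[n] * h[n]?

For linear convolution, the output length is:
len(y) = len(x) + len(h) - 1 = 7 + 7 - 1 = 13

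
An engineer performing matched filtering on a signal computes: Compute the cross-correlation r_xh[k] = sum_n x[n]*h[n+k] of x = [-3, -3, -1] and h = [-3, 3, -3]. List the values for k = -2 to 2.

Both sequences indexed from 0 and zero outside their support.
Lags with overlap: k = -2 to 2.
  r_xh[-2] = x[2]*h[0] = 3
  r_xh[-1] = x[1]*h[0] + x[2]*h[1] = 6
  r_xh[0] = x[0]*h[0] + x[1]*h[1] + x[2]*h[2] = 3
  r_xh[1] = x[0]*h[1] + x[1]*h[2] = 0
  r_xh[2] = x[0]*h[2] = 9
r_xh = [3, 6, 3, 0, 9] (for k = -2, ..., 2)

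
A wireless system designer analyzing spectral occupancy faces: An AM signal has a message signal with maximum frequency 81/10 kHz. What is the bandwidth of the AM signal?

In AM (double-sideband), the bandwidth is twice the message frequency.
BW = 2 * f_m = 2 * 81/10 kHz = 81/5 kHz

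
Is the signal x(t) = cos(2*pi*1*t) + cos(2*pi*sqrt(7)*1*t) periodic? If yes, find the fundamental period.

f1 = 1 Hz, f2 = 1*sqrt(7) Hz
Ratio f2/f1 = sqrt(7), which is irrational.
Since the frequency ratio is irrational, no common period exists.
The signal is not periodic.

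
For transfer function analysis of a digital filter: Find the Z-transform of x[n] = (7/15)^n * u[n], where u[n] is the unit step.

The Z-transform of a^n * u[n] is z/(z-a) for |z| > |a|.
Here a = 7/15, so X(z) = z/(z - (7/15)) = 15z/(15z - 7)
ROC: |z| > 7/15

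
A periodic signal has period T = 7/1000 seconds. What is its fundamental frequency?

The fundamental frequency is the reciprocal of the period.
f = 1/T = 1/(7/1000) = 1000/7 Hz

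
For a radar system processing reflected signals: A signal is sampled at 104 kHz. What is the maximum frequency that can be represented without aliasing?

The maximum frequency that can be represented without aliasing
is the Nyquist frequency: f_max = f_s / 2 = 104 kHz / 2 = 52 kHz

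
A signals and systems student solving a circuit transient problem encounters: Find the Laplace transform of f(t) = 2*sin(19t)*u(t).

Standard pair: sin(wt)*u(t) <-> w/(s^2+w^2)
With w = 19: L{2*sin(19t)*u(t)} = 38/(s^2+361)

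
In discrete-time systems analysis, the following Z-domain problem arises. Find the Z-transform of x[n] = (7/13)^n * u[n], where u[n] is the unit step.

The Z-transform of a^n * u[n] is z/(z-a) for |z| > |a|.
Here a = 7/13, so X(z) = z/(z - (7/13)) = 13z/(13z - 7)
ROC: |z| > 7/13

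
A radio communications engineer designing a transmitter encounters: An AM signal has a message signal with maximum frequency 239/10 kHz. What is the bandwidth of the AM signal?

In AM (double-sideband), the bandwidth is twice the message frequency.
BW = 2 * f_m = 2 * 239/10 kHz = 239/5 kHz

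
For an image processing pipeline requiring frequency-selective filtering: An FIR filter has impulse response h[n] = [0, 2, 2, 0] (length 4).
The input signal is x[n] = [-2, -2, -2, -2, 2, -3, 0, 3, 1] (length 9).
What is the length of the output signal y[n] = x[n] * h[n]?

For linear convolution, the output length is:
len(y) = len(x) + len(h) - 1 = 9 + 4 - 1 = 12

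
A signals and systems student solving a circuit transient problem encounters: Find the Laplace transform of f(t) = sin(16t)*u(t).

Standard pair: sin(wt)*u(t) <-> w/(s^2+w^2)
With w = 16: L{sin(16t)*u(t)} = 16/(s^2+256)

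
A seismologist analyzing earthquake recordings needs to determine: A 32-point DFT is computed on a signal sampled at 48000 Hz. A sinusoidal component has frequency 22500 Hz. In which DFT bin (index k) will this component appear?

DFT frequency resolution = f_s/N = 48000/32 = 1500 Hz
Bin index k = f_signal / resolution = 22500 / 1500 = 15
The signal frequency 22500 Hz falls in DFT bin k = 15.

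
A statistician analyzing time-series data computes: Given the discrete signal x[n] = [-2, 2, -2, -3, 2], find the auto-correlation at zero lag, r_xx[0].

The auto-correlation at zero lag r_xx[0] equals the signal energy.
r_xx[0] = sum of x[n]^2 = (-2)^2 + 2^2 + (-2)^2 + (-3)^2 + 2^2
= 4 + 4 + 4 + 9 + 4 = 25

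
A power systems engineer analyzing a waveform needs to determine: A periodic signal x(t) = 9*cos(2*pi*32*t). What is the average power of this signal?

Average power of A*cos(wt) is A^2/2.
P = 9^2 / 2 = 81/2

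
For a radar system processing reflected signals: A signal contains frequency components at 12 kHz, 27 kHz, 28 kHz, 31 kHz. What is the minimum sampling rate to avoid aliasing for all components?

The highest frequency component is f_max = 31 kHz.
Nyquist rate = 2 * f_max = 2 * 31 kHz = 62 kHz.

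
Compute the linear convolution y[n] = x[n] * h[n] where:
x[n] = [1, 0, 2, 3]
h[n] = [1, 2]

y[n] = sum_k x[k]*h[n-k]. Output length = len(x) + len(h) - 1 = 4 + 2 - 1 = 5.
y[0] = 1*1 = 1
y[1] = 0*1 + 1*2 = 2
y[2] = 2*1 + 0*2 = 2
y[3] = 3*1 + 2*2 = 7
y[4] = 3*2 = 6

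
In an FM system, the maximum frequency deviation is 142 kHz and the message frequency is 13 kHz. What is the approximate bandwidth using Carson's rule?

Carson's rule: BW = 2*(delta_f + f_m)
= 2*(142 + 13) kHz = 310 kHz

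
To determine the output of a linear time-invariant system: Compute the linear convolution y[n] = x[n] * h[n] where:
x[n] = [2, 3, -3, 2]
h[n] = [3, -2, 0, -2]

y[n] = sum_k x[k]*h[n-k]. Output length = len(x) + len(h) - 1 = 4 + 4 - 1 = 7.
y[0] = 2*3 = 6
y[1] = 3*3 + 2*-2 = 5
y[2] = -3*3 + 3*-2 + 2*0 = -15
y[3] = 2*3 + -3*-2 + 3*0 + 2*-2 = 8
y[4] = 2*-2 + -3*0 + 3*-2 = -10
y[5] = 2*0 + -3*-2 = 6
y[6] = 2*-2 = -4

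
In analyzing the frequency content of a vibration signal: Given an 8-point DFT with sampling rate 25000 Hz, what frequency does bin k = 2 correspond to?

The frequency of DFT bin k is: f_k = k * f_s / N
f_2 = 2 * 25000 / 8 = 6250 Hz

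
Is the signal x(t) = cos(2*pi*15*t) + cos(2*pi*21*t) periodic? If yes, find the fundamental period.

f1 = 15 Hz, f2 = 21 Hz
Period T1 = 1/15, T2 = 1/21
Ratio T1/T2 = 21/15, which is rational.
The signal is periodic with fundamental period T = 1/GCD(15,21) = 1/3 s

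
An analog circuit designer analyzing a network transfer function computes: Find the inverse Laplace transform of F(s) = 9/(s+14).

Standard pair: k/(s+a) <-> k*e^(-at)*u(t)
With k=9, a=14: f(t) = 9*e^(-14t)*u(t)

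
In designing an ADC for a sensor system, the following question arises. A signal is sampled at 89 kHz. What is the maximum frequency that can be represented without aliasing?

The maximum frequency that can be represented without aliasing
is the Nyquist frequency: f_max = f_s / 2 = 89 kHz / 2 = 89/2 kHz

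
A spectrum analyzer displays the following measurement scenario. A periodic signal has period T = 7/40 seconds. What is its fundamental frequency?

The fundamental frequency is the reciprocal of the period.
f = 1/T = 1/(7/40) = 40/7 Hz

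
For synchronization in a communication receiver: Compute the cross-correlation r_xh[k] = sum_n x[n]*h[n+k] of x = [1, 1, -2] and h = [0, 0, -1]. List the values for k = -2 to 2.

Both sequences indexed from 0 and zero outside their support.
Lags with overlap: k = -2 to 2.
  r_xh[-2] = x[2]*h[0] = 0
  r_xh[-1] = x[1]*h[0] + x[2]*h[1] = 0
  r_xh[0] = x[0]*h[0] + x[1]*h[1] + x[2]*h[2] = 2
  r_xh[1] = x[0]*h[1] + x[1]*h[2] = -1
  r_xh[2] = x[0]*h[2] = -1
r_xh = [0, 0, 2, -1, -1] (for k = -2, ..., 2)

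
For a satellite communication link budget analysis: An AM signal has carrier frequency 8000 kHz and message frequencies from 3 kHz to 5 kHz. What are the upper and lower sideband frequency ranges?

Upper sideband (USB) = fc + [fm_low, fm_high] = 8000 + [3, 5] = [8003, 8005] kHz
Lower sideband (LSB) = fc - [fm_high, fm_low] = 8000 - [5, 3] = [7995, 7997] kHz
Total occupied spectrum: 7995 kHz to 8005 kHz (plus carrier at 8000 kHz)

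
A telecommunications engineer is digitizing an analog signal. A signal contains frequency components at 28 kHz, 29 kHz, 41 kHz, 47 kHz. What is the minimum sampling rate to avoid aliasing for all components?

The highest frequency component is f_max = 47 kHz.
Nyquist rate = 2 * f_max = 2 * 47 kHz = 94 kHz.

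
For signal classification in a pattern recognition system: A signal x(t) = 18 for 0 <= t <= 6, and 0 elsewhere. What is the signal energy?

Energy = integral of |x(t)|^2 dt over the signal duration
= 18^2 * 6 = 324 * 6 = 1944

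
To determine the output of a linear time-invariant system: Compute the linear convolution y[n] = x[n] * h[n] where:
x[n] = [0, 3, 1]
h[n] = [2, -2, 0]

y[n] = sum_k x[k]*h[n-k]. Output length = len(x) + len(h) - 1 = 3 + 3 - 1 = 5.
y[0] = 0*2 = 0
y[1] = 3*2 + 0*-2 = 6
y[2] = 1*2 + 3*-2 + 0*0 = -4
y[3] = 1*-2 + 3*0 = -2
y[4] = 1*0 = 0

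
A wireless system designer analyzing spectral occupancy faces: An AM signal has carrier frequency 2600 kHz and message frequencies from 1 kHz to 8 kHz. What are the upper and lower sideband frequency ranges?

Upper sideband (USB) = fc + [fm_low, fm_high] = 2600 + [1, 8] = [2601, 2608] kHz
Lower sideband (LSB) = fc - [fm_high, fm_low] = 2600 - [8, 1] = [2592, 2599] kHz
Total occupied spectrum: 2592 kHz to 2608 kHz (plus carrier at 2600 kHz)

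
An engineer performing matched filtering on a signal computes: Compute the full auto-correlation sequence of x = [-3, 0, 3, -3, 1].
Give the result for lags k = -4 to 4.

r_xx[k] = sum_m x[m]*x[m+k], indexed from 0, for k = -4 to 4:
  r_xx[-4] = x[4]*x[0] = -3
  r_xx[-3] = x[3]*x[0] + x[4]*x[1] = 9
  r_xx[-2] = x[2]*x[0] + x[3]*x[1] + x[4]*x[2] = -6
  r_xx[-1] = x[1]*x[0] + x[2]*x[1] + x[3]*x[2] + x[4]*x[3] = -12
  r_xx[0] = x[0]*x[0] + x[1]*x[1] + x[2]*x[2] + x[3]*x[3] + x[4]*x[4] = 28
  r_xx[1] = x[0]*x[1] + x[1]*x[2] + x[2]*x[3] + x[3]*x[4] = -12
  r_xx[2] = x[0]*x[2] + x[1]*x[3] + x[2]*x[4] = -6
  r_xx[3] = x[0]*x[3] + x[1]*x[4] = 9
  r_xx[4] = x[0]*x[4] = -3
r_xx = [-3, 9, -6, -12, 28, -12, -6, 9, -3]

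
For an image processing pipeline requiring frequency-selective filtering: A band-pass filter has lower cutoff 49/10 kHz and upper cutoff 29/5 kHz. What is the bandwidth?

Bandwidth = f_high - f_low
= 29/5 kHz - 49/10 kHz = 9/10 kHz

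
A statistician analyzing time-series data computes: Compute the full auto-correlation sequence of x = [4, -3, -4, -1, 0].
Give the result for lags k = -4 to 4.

r_xx[k] = sum_m x[m]*x[m+k], indexed from 0, for k = -4 to 4:
  r_xx[-4] = x[4]*x[0] = 0
  r_xx[-3] = x[3]*x[0] + x[4]*x[1] = -4
  r_xx[-2] = x[2]*x[0] + x[3]*x[1] + x[4]*x[2] = -13
  r_xx[-1] = x[1]*x[0] + x[2]*x[1] + x[3]*x[2] + x[4]*x[3] = 4
  r_xx[0] = x[0]*x[0] + x[1]*x[1] + x[2]*x[2] + x[3]*x[3] + x[4]*x[4] = 42
  r_xx[1] = x[0]*x[1] + x[1]*x[2] + x[2]*x[3] + x[3]*x[4] = 4
  r_xx[2] = x[0]*x[2] + x[1]*x[3] + x[2]*x[4] = -13
  r_xx[3] = x[0]*x[3] + x[1]*x[4] = -4
  r_xx[4] = x[0]*x[4] = 0
r_xx = [0, -4, -13, 4, 42, 4, -13, -4, 0]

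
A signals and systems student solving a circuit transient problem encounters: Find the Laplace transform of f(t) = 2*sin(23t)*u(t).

Standard pair: sin(wt)*u(t) <-> w/(s^2+w^2)
With w = 23: L{2*sin(23t)*u(t)} = 46/(s^2+529)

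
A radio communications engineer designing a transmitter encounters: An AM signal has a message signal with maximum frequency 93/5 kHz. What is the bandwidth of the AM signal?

In AM (double-sideband), the bandwidth is twice the message frequency.
BW = 2 * f_m = 2 * 93/5 kHz = 186/5 kHz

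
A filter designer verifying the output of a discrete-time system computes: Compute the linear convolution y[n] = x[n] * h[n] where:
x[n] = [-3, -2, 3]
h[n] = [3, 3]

y[n] = sum_k x[k]*h[n-k]. Output length = len(x) + len(h) - 1 = 3 + 2 - 1 = 4.
y[0] = -3*3 = -9
y[1] = -2*3 + -3*3 = -15
y[2] = 3*3 + -2*3 = 3
y[3] = 3*3 = 9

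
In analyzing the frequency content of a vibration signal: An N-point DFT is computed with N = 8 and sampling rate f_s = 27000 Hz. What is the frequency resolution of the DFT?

DFT frequency resolution = f_s / N
= 27000 / 8 = 3375 Hz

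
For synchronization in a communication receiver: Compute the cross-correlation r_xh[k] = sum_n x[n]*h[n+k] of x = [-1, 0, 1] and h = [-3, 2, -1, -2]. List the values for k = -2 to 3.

Both sequences indexed from 0 and zero outside their support.
Lags with overlap: k = -2 to 3.
  r_xh[-2] = x[2]*h[0] = -3
  r_xh[-1] = x[1]*h[0] + x[2]*h[1] = 2
  r_xh[0] = x[0]*h[0] + x[1]*h[1] + x[2]*h[2] = 2
  r_xh[1] = x[0]*h[1] + x[1]*h[2] + x[2]*h[3] = -4
  r_xh[2] = x[0]*h[2] + x[1]*h[3] = 1
  r_xh[3] = x[0]*h[3] = 2
r_xh = [-3, 2, 2, -4, 1, 2] (for k = -2, ..., 3)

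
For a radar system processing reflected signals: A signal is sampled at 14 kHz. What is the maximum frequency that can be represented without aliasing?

The maximum frequency that can be represented without aliasing
is the Nyquist frequency: f_max = f_s / 2 = 14 kHz / 2 = 7 kHz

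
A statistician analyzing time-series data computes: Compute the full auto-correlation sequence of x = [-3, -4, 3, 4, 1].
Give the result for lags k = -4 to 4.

r_xx[k] = sum_m x[m]*x[m+k], indexed from 0, for k = -4 to 4:
  r_xx[-4] = x[4]*x[0] = -3
  r_xx[-3] = x[3]*x[0] + x[4]*x[1] = -16
  r_xx[-2] = x[2]*x[0] + x[3]*x[1] + x[4]*x[2] = -22
  r_xx[-1] = x[1]*x[0] + x[2]*x[1] + x[3]*x[2] + x[4]*x[3] = 16
  r_xx[0] = x[0]*x[0] + x[1]*x[1] + x[2]*x[2] + x[3]*x[3] + x[4]*x[4] = 51
  r_xx[1] = x[0]*x[1] + x[1]*x[2] + x[2]*x[3] + x[3]*x[4] = 16
  r_xx[2] = x[0]*x[2] + x[1]*x[3] + x[2]*x[4] = -22
  r_xx[3] = x[0]*x[3] + x[1]*x[4] = -16
  r_xx[4] = x[0]*x[4] = -3
r_xx = [-3, -16, -22, 16, 51, 16, -22, -16, -3]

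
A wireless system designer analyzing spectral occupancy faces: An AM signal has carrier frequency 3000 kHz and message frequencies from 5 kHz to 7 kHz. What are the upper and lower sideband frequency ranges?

Upper sideband (USB) = fc + [fm_low, fm_high] = 3000 + [5, 7] = [3005, 3007] kHz
Lower sideband (LSB) = fc - [fm_high, fm_low] = 3000 - [7, 5] = [2993, 2995] kHz
Total occupied spectrum: 2993 kHz to 3007 kHz (plus carrier at 3000 kHz)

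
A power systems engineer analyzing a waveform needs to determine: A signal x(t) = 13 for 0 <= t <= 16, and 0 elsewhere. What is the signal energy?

Energy = integral of |x(t)|^2 dt over the signal duration
= 13^2 * 16 = 169 * 16 = 2704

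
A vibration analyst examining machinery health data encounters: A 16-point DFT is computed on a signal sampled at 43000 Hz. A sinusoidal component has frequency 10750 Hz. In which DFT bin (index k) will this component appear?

DFT frequency resolution = f_s/N = 43000/16 = 5375/2 Hz
Bin index k = f_signal / resolution = 10750 / 5375/2 = 4
The signal frequency 10750 Hz falls in DFT bin k = 4.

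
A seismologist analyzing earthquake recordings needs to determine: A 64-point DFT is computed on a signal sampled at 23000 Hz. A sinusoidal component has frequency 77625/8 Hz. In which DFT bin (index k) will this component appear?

DFT frequency resolution = f_s/N = 23000/64 = 2875/8 Hz
Bin index k = f_signal / resolution = 77625/8 / 2875/8 = 27
The signal frequency 77625/8 Hz falls in DFT bin k = 27.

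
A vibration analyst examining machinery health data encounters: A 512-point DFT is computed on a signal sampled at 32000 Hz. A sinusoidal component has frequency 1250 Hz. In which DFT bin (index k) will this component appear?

DFT frequency resolution = f_s/N = 32000/512 = 125/2 Hz
Bin index k = f_signal / resolution = 1250 / 125/2 = 20
The signal frequency 1250 Hz falls in DFT bin k = 20.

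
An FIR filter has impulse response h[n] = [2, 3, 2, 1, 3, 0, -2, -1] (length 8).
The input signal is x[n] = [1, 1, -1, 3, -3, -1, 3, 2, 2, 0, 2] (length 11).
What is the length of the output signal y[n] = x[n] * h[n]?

For linear convolution, the output length is:
len(y) = len(x) + len(h) - 1 = 11 + 8 - 1 = 18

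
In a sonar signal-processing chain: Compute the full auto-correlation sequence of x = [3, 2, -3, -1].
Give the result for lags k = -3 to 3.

r_xx[k] = sum_m x[m]*x[m+k], indexed from 0, for k = -3 to 3:
  r_xx[-3] = x[3]*x[0] = -3
  r_xx[-2] = x[2]*x[0] + x[3]*x[1] = -11
  r_xx[-1] = x[1]*x[0] + x[2]*x[1] + x[3]*x[2] = 3
  r_xx[0] = x[0]*x[0] + x[1]*x[1] + x[2]*x[2] + x[3]*x[3] = 23
  r_xx[1] = x[0]*x[1] + x[1]*x[2] + x[2]*x[3] = 3
  r_xx[2] = x[0]*x[2] + x[1]*x[3] = -11
  r_xx[3] = x[0]*x[3] = -3
r_xx = [-3, -11, 3, 23, 3, -11, -3]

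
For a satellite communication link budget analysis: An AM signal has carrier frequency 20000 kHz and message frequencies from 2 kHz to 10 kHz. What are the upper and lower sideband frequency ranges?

Upper sideband (USB) = fc + [fm_low, fm_high] = 20000 + [2, 10] = [20002, 20010] kHz
Lower sideband (LSB) = fc - [fm_high, fm_low] = 20000 - [10, 2] = [19990, 19998] kHz
Total occupied spectrum: 19990 kHz to 20010 kHz (plus carrier at 20000 kHz)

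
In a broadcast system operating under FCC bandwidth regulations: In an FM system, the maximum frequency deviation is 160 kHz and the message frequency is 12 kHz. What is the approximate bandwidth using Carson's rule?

Carson's rule: BW = 2*(delta_f + f_m)
= 2*(160 + 12) kHz = 344 kHz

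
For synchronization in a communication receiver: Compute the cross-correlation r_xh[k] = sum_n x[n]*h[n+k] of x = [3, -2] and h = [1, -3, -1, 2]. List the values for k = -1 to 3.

Both sequences indexed from 0 and zero outside their support.
Lags with overlap: k = -1 to 3.
  r_xh[-1] = x[1]*h[0] = -2
  r_xh[0] = x[0]*h[0] + x[1]*h[1] = 9
  r_xh[1] = x[0]*h[1] + x[1]*h[2] = -7
  r_xh[2] = x[0]*h[2] + x[1]*h[3] = -7
  r_xh[3] = x[0]*h[3] = 6
r_xh = [-2, 9, -7, -7, 6] (for k = -1, ..., 3)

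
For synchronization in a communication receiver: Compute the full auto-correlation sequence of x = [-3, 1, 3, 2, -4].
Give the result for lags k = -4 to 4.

r_xx[k] = sum_m x[m]*x[m+k], indexed from 0, for k = -4 to 4:
  r_xx[-4] = x[4]*x[0] = 12
  r_xx[-3] = x[3]*x[0] + x[4]*x[1] = -10
  r_xx[-2] = x[2]*x[0] + x[3]*x[1] + x[4]*x[2] = -19
  r_xx[-1] = x[1]*x[0] + x[2]*x[1] + x[3]*x[2] + x[4]*x[3] = -2
  r_xx[0] = x[0]*x[0] + x[1]*x[1] + x[2]*x[2] + x[3]*x[3] + x[4]*x[4] = 39
  r_xx[1] = x[0]*x[1] + x[1]*x[2] + x[2]*x[3] + x[3]*x[4] = -2
  r_xx[2] = x[0]*x[2] + x[1]*x[3] + x[2]*x[4] = -19
  r_xx[3] = x[0]*x[3] + x[1]*x[4] = -10
  r_xx[4] = x[0]*x[4] = 12
r_xx = [12, -10, -19, -2, 39, -2, -19, -10, 12]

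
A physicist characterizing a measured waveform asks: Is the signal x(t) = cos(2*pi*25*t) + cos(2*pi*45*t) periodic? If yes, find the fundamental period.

f1 = 25 Hz, f2 = 45 Hz
Period T1 = 1/25, T2 = 1/45
Ratio T1/T2 = 45/25, which is rational.
The signal is periodic with fundamental period T = 1/GCD(25,45) = 1/5 s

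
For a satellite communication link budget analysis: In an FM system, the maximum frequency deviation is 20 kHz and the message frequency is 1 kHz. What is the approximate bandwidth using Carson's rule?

Carson's rule: BW = 2*(delta_f + f_m)
= 2*(20 + 1) kHz = 42 kHz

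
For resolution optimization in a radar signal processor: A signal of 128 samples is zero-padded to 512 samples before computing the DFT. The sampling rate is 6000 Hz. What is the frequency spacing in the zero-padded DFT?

Original DFT: N = 128, resolution = f_s/N = 6000/128 = 375/8 Hz
Zero-padded DFT: N = 512, resolution = f_s/N = 6000/512 = 375/32 Hz
Zero-padding interpolates the spectrum (finer frequency grid)
but does NOT improve the true spectral resolution (ability to resolve close frequencies).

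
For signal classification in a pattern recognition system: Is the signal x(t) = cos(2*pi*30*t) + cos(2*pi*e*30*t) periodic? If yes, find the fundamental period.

f1 = 30 Hz, f2 = 30*e Hz
Ratio f2/f1 = e, which is irrational.
Since the frequency ratio is irrational, no common period exists.
The signal is not periodic.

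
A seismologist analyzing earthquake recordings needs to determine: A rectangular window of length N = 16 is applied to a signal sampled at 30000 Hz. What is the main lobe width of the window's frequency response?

For a rectangular window of length N,
the main lobe width in frequency is 2*f_s/N.
= 2*30000/16 = 3750 Hz
This determines the minimum frequency separation for resolving two sinusoids.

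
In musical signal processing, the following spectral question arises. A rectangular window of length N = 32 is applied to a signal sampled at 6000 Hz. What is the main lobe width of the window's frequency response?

For a rectangular window of length N,
the main lobe width in frequency is 2*f_s/N.
= 2*6000/32 = 375 Hz
This determines the minimum frequency separation for resolving two sinusoids.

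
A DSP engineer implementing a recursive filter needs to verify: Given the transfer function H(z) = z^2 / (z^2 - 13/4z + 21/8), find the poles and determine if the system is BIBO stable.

Poles are roots of the denominator: z^2 - 13/4z + 21/8 = 0.
Quadratic formula: z = [-(-13/4) +/- sqrt((-13/4)^2 - 4*(21/8))] / 2
Discriminant = 169/16 - 21/2 = 1/16; sqrt = 1/4.
z = (13/4 +/- 1/4) / 2 => z = 7/4 or z = 3/2.
|p1| = 7/4, |p2| = 3/2.
For BIBO stability, all poles must lie inside the unit circle (|p| < 1).
System is UNSTABLE since at least one |p| >= 1.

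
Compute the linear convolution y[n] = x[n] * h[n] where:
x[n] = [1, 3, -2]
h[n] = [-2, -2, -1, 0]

y[n] = sum_k x[k]*h[n-k]. Output length = len(x) + len(h) - 1 = 3 + 4 - 1 = 6.
y[0] = 1*-2 = -2
y[1] = 3*-2 + 1*-2 = -8
y[2] = -2*-2 + 3*-2 + 1*-1 = -3
y[3] = -2*-2 + 3*-1 + 1*0 = 1
y[4] = -2*-1 + 3*0 = 2
y[5] = -2*0 = 0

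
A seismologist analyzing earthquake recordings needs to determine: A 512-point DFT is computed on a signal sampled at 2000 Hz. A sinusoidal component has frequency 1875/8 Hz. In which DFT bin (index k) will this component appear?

DFT frequency resolution = f_s/N = 2000/512 = 125/32 Hz
Bin index k = f_signal / resolution = 1875/8 / 125/32 = 60
The signal frequency 1875/8 Hz falls in DFT bin k = 60.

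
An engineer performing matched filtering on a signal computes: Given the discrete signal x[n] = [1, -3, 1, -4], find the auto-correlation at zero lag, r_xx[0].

The auto-correlation at zero lag r_xx[0] equals the signal energy.
r_xx[0] = sum of x[n]^2 = 1^2 + (-3)^2 + 1^2 + (-4)^2
= 1 + 9 + 1 + 16 = 27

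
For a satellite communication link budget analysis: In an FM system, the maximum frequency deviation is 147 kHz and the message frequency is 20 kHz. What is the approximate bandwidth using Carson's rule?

Carson's rule: BW = 2*(delta_f + f_m)
= 2*(147 + 20) kHz = 334 kHz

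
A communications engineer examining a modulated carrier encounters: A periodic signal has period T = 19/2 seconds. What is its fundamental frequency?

The fundamental frequency is the reciprocal of the period.
f = 1/T = 1/(19/2) = 2/19 Hz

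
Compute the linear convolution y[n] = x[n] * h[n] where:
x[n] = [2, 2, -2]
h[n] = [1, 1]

y[n] = sum_k x[k]*h[n-k]. Output length = len(x) + len(h) - 1 = 3 + 2 - 1 = 4.
y[0] = 2*1 = 2
y[1] = 2*1 + 2*1 = 4
y[2] = -2*1 + 2*1 = 0
y[3] = -2*1 = -2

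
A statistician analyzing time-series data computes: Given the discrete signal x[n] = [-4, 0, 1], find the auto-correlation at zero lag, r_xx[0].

The auto-correlation at zero lag r_xx[0] equals the signal energy.
r_xx[0] = sum of x[n]^2 = (-4)^2 + 0^2 + 1^2
= 16 + 0 + 1 = 17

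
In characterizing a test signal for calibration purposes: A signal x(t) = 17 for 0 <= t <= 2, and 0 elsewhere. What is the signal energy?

Energy = integral of |x(t)|^2 dt over the signal duration
= 17^2 * 2 = 289 * 2 = 578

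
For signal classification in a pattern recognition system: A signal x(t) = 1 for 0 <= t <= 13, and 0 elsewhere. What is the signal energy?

Energy = integral of |x(t)|^2 dt over the signal duration
= 1^2 * 13 = 1 * 13 = 13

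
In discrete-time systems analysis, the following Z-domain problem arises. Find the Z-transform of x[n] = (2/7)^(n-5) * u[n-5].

Time-shifting property: if X(z) = Z{x[n]}, then Z{x[n-d]} = z^(-d) * X(z)
X(z) = z/(z - 2/7) for x[n] = (2/7)^n * u[n]
Z{x[n-5]} = z^(-5) * z/(z - 2/7) = z^(-4)/(z - 2/7)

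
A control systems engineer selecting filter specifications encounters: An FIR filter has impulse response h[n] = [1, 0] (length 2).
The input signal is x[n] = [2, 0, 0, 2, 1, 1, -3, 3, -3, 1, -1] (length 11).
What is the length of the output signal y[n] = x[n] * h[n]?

For linear convolution, the output length is:
len(y) = len(x) + len(h) - 1 = 11 + 2 - 1 = 12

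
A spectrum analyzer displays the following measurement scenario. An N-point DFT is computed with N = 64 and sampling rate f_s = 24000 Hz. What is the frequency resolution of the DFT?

DFT frequency resolution = f_s / N
= 24000 / 64 = 375 Hz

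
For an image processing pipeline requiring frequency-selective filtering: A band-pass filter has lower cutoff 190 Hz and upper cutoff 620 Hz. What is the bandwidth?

Bandwidth = f_high - f_low
= 620 Hz - 190 Hz = 430 Hz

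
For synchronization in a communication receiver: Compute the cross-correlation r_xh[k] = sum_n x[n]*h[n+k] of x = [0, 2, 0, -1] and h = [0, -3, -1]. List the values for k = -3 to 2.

Both sequences indexed from 0 and zero outside their support.
Lags with overlap: k = -3 to 2.
  r_xh[-3] = x[3]*h[0] = 0
  r_xh[-2] = x[2]*h[0] + x[3]*h[1] = 3
  r_xh[-1] = x[1]*h[0] + x[2]*h[1] + x[3]*h[2] = 1
  r_xh[0] = x[0]*h[0] + x[1]*h[1] + x[2]*h[2] = -6
  r_xh[1] = x[0]*h[1] + x[1]*h[2] = -2
  r_xh[2] = x[0]*h[2] = 0
r_xh = [0, 3, 1, -6, -2, 0] (for k = -3, ..., 2)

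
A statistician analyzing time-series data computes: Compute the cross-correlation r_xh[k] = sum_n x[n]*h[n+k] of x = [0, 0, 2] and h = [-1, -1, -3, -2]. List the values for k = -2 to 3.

Both sequences indexed from 0 and zero outside their support.
Lags with overlap: k = -2 to 3.
  r_xh[-2] = x[2]*h[0] = -2
  r_xh[-1] = x[1]*h[0] + x[2]*h[1] = -2
  r_xh[0] = x[0]*h[0] + x[1]*h[1] + x[2]*h[2] = -6
  r_xh[1] = x[0]*h[1] + x[1]*h[2] + x[2]*h[3] = -4
  r_xh[2] = x[0]*h[2] + x[1]*h[3] = 0
  r_xh[3] = x[0]*h[3] = 0
r_xh = [-2, -2, -6, -4, 0, 0] (for k = -2, ..., 3)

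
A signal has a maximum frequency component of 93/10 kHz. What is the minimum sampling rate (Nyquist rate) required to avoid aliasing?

By the Nyquist-Shannon sampling theorem,
the minimum sampling rate (Nyquist rate) must be at least 2 * f_max.
Nyquist rate = 2 * 93/10 kHz = 93/5 kHz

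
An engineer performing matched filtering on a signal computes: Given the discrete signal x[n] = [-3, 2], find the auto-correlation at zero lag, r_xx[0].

The auto-correlation at zero lag r_xx[0] equals the signal energy.
r_xx[0] = sum of x[n]^2 = (-3)^2 + 2^2
= 9 + 4 = 13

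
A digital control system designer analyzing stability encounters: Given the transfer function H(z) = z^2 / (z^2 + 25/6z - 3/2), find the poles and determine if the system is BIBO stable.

Poles are roots of the denominator: z^2 + 25/6z - 3/2 = 0.
Quadratic formula: z = [-(25/6) +/- sqrt((25/6)^2 - 4*(-3/2))] / 2
Discriminant = 625/36 + 6 = 841/36; sqrt = 29/6.
z = (-25/6 +/- 29/6) / 2 => z = 1/3 or z = -9/2.
|p1| = 9/2, |p2| = 1/3.
For BIBO stability, all poles must lie inside the unit circle (|p| < 1).
System is UNSTABLE since at least one |p| >= 1.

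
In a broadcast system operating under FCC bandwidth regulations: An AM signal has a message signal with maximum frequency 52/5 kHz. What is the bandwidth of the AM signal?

In AM (double-sideband), the bandwidth is twice the message frequency.
BW = 2 * f_m = 2 * 52/5 kHz = 104/5 kHz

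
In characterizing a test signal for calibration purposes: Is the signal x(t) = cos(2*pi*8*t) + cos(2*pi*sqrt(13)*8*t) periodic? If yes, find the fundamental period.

f1 = 8 Hz, f2 = 8*sqrt(13) Hz
Ratio f2/f1 = sqrt(13), which is irrational.
Since the frequency ratio is irrational, no common period exists.
The signal is not periodic.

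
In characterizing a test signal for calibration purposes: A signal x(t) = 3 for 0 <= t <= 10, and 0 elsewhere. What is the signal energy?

Energy = integral of |x(t)|^2 dt over the signal duration
= 3^2 * 10 = 9 * 10 = 90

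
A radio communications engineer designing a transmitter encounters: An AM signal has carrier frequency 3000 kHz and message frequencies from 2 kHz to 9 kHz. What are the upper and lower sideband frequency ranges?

Upper sideband (USB) = fc + [fm_low, fm_high] = 3000 + [2, 9] = [3002, 3009] kHz
Lower sideband (LSB) = fc - [fm_high, fm_low] = 3000 - [9, 2] = [2991, 2998] kHz
Total occupied spectrum: 2991 kHz to 3009 kHz (plus carrier at 3000 kHz)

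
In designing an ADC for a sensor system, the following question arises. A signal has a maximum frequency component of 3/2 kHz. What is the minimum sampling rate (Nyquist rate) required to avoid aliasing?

By the Nyquist-Shannon sampling theorem,
the minimum sampling rate (Nyquist rate) must be at least 2 * f_max.
Nyquist rate = 2 * 3/2 kHz = 3 kHz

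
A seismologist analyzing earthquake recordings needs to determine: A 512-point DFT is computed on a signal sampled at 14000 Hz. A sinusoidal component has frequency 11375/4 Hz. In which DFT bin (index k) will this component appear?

DFT frequency resolution = f_s/N = 14000/512 = 875/32 Hz
Bin index k = f_signal / resolution = 11375/4 / 875/32 = 104
The signal frequency 11375/4 Hz falls in DFT bin k = 104.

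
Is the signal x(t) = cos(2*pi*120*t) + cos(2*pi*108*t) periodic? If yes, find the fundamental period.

f1 = 120 Hz, f2 = 108 Hz
Period T1 = 1/120, T2 = 1/108
Ratio T1/T2 = 108/120, which is rational.
The signal is periodic with fundamental period T = 1/GCD(120,108) = 1/12 s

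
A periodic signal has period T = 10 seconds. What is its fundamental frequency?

The fundamental frequency is the reciprocal of the period.
f = 1/T = 1/(10) = 1/10 Hz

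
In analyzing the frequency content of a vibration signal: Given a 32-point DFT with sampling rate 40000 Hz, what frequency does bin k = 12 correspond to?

The frequency of DFT bin k is: f_k = k * f_s / N
f_12 = 12 * 40000 / 32 = 15000 Hz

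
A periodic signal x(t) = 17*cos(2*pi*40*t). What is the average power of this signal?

Average power of A*cos(wt) is A^2/2.
P = 17^2 / 2 = 289/2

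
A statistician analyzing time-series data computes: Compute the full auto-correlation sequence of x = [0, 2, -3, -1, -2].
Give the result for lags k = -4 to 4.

r_xx[k] = sum_m x[m]*x[m+k], indexed from 0, for k = -4 to 4:
  r_xx[-4] = x[4]*x[0] = 0
  r_xx[-3] = x[3]*x[0] + x[4]*x[1] = -4
  r_xx[-2] = x[2]*x[0] + x[3]*x[1] + x[4]*x[2] = 4
  r_xx[-1] = x[1]*x[0] + x[2]*x[1] + x[3]*x[2] + x[4]*x[3] = -1
  r_xx[0] = x[0]*x[0] + x[1]*x[1] + x[2]*x[2] + x[3]*x[3] + x[4]*x[4] = 18
  r_xx[1] = x[0]*x[1] + x[1]*x[2] + x[2]*x[3] + x[3]*x[4] = -1
  r_xx[2] = x[0]*x[2] + x[1]*x[3] + x[2]*x[4] = 4
  r_xx[3] = x[0]*x[3] + x[1]*x[4] = -4
  r_xx[4] = x[0]*x[4] = 0
r_xx = [0, -4, 4, -1, 18, -1, 4, -4, 0]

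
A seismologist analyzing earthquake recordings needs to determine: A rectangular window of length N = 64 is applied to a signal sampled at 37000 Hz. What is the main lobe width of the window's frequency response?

For a rectangular window of length N,
the main lobe width in frequency is 2*f_s/N.
= 2*37000/64 = 4625/4 Hz
This determines the minimum frequency separation for resolving two sinusoids.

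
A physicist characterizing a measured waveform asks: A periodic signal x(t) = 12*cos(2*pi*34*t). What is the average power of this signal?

Average power of A*cos(wt) is A^2/2.
P = 12^2 / 2 = 144/2 = 72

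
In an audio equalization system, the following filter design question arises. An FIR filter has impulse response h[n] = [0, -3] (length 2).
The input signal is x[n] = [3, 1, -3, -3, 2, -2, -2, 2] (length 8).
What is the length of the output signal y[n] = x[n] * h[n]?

For linear convolution, the output length is:
len(y) = len(x) + len(h) - 1 = 8 + 2 - 1 = 9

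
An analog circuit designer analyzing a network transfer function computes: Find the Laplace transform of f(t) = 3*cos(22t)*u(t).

Standard pair: cos(wt)*u(t) <-> s/(s^2+w^2)
With w = 22: L{3*cos(22t)*u(t)} = 3s/(s^2+484)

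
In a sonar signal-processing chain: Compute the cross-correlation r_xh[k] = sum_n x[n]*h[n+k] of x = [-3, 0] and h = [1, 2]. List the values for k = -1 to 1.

Both sequences indexed from 0 and zero outside their support.
Lags with overlap: k = -1 to 1.
  r_xh[-1] = x[1]*h[0] = 0
  r_xh[0] = x[0]*h[0] + x[1]*h[1] = -3
  r_xh[1] = x[0]*h[1] = -6
r_xh = [0, -3, -6] (for k = -1, ..., 1)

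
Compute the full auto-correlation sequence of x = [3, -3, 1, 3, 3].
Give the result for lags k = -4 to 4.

r_xx[k] = sum_m x[m]*x[m+k], indexed from 0, for k = -4 to 4:
  r_xx[-4] = x[4]*x[0] = 9
  r_xx[-3] = x[3]*x[0] + x[4]*x[1] = 0
  r_xx[-2] = x[2]*x[0] + x[3]*x[1] + x[4]*x[2] = -3
  r_xx[-1] = x[1]*x[0] + x[2]*x[1] + x[3]*x[2] + x[4]*x[3] = 0
  r_xx[0] = x[0]*x[0] + x[1]*x[1] + x[2]*x[2] + x[3]*x[3] + x[4]*x[4] = 37
  r_xx[1] = x[0]*x[1] + x[1]*x[2] + x[2]*x[3] + x[3]*x[4] = 0
  r_xx[2] = x[0]*x[2] + x[1]*x[3] + x[2]*x[4] = -3
  r_xx[3] = x[0]*x[3] + x[1]*x[4] = 0
  r_xx[4] = x[0]*x[4] = 9
r_xx = [9, 0, -3, 0, 37, 0, -3, 0, 9]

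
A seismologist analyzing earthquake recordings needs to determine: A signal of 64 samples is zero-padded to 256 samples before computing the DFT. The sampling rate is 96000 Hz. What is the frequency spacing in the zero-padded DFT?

Original DFT: N = 64, resolution = f_s/N = 96000/64 = 1500 Hz
Zero-padded DFT: N = 256, resolution = f_s/N = 96000/256 = 375 Hz
Zero-padding interpolates the spectrum (finer frequency grid)
but does NOT improve the true spectral resolution (ability to resolve close frequencies).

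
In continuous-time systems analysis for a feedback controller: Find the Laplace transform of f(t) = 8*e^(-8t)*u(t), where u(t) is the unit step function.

Standard Laplace transform pair:
e^(-at)*u(t) <-> 1/(s+a)
With a = 8: L{8*e^(-8t)*u(t)} = 8/(s+8), ROC: Re(s) > -8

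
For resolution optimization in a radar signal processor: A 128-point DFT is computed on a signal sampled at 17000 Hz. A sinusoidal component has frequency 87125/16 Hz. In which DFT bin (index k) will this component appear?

DFT frequency resolution = f_s/N = 17000/128 = 2125/16 Hz
Bin index k = f_signal / resolution = 87125/16 / 2125/16 = 41
The signal frequency 87125/16 Hz falls in DFT bin k = 41.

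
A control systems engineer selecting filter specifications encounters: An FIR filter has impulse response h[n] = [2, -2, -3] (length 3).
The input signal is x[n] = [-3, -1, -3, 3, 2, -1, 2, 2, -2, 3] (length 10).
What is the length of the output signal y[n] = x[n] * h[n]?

For linear convolution, the output length is:
len(y) = len(x) + len(h) - 1 = 10 + 3 - 1 = 12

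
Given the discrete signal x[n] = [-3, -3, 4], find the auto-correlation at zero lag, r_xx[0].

The auto-correlation at zero lag r_xx[0] equals the signal energy.
r_xx[0] = sum of x[n]^2 = (-3)^2 + (-3)^2 + 4^2
= 9 + 9 + 16 = 34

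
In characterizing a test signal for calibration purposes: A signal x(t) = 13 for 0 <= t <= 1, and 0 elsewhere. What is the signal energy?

Energy = integral of |x(t)|^2 dt over the signal duration
= 13^2 * 1 = 169 * 1 = 169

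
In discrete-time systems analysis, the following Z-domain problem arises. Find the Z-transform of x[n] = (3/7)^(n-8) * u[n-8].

Time-shifting property: if X(z) = Z{x[n]}, then Z{x[n-d]} = z^(-d) * X(z)
X(z) = z/(z - 3/7) for x[n] = (3/7)^n * u[n]
Z{x[n-8]} = z^(-8) * z/(z - 3/7) = z^(-7)/(z - 3/7)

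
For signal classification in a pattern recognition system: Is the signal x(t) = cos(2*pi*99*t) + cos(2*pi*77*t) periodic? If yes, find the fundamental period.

f1 = 99 Hz, f2 = 77 Hz
Period T1 = 1/99, T2 = 1/77
Ratio T1/T2 = 77/99, which is rational.
The signal is periodic with fundamental period T = 1/GCD(99,77) = 1/11 s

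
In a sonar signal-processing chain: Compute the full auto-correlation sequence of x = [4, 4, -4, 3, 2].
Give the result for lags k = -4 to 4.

r_xx[k] = sum_m x[m]*x[m+k], indexed from 0, for k = -4 to 4:
  r_xx[-4] = x[4]*x[0] = 8
  r_xx[-3] = x[3]*x[0] + x[4]*x[1] = 20
  r_xx[-2] = x[2]*x[0] + x[3]*x[1] + x[4]*x[2] = -12
  r_xx[-1] = x[1]*x[0] + x[2]*x[1] + x[3]*x[2] + x[4]*x[3] = -6
  r_xx[0] = x[0]*x[0] + x[1]*x[1] + x[2]*x[2] + x[3]*x[3] + x[4]*x[4] = 61
  r_xx[1] = x[0]*x[1] + x[1]*x[2] + x[2]*x[3] + x[3]*x[4] = -6
  r_xx[2] = x[0]*x[2] + x[1]*x[3] + x[2]*x[4] = -12
  r_xx[3] = x[0]*x[3] + x[1]*x[4] = 20
  r_xx[4] = x[0]*x[4] = 8
r_xx = [8, 20, -12, -6, 61, -6, -12, 20, 8]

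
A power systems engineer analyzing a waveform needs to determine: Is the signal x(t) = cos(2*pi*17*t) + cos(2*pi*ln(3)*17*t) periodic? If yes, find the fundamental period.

f1 = 17 Hz, f2 = 17*ln(3) Hz
Ratio f2/f1 = ln(3), which is irrational.
Since the frequency ratio is irrational, no common period exists.
The signal is not periodic.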